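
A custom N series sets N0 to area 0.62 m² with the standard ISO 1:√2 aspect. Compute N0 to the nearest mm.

662 × 936 mm

Let the short side be w mm. Then w · w√2 = 0.62 m² = 620,000 mm².
w² = 620,000/√2, so w ≈ 662.1 mm; long side = w√2 ≈ 936.4 mm.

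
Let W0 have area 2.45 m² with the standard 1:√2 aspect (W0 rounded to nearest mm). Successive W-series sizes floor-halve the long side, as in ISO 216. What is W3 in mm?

Let W0's short side be w mm. w · w√2 = 2.45 m² = 2,450,000 mm², so w ≈ 1316.2 mm and w√2 ≈ 1861.4 mm → W0 = 1316 × 1861 mm.
W1: ⌊1861/2⌋ × 1316 = 930 × 1316 mm
W2: ⌊1316/2⌋ × 930 = 658 × 930 mm
W3: ⌊930/2⌋ × 658 = 465 × 658 mm

465 × 658 mm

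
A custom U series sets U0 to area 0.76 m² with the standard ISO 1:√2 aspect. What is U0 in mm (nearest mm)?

733 × 1037 mm

Let the short side be w mm. Then w · w√2 = 0.76 m² = 760,000 mm².
w² = 760,000/√2, so w ≈ 733.1 mm; long side = w√2 ≈ 1036.7 mm.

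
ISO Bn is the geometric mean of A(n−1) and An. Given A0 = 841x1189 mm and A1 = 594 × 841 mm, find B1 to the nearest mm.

Short side: √(841 · 594) = √499554 ≈ 706.8 → 707 mm
Long side: √(1189 · 841) = √999949 ≈ 1000.0 → 1000 mm

707 × 1000 mm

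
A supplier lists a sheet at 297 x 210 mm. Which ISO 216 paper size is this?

Aspect ratio 297/210 ≈ 1.414 — close to the ISO √2 ≈ 1.414.
In the A-series (A0 area = 1 m²): A4 = 210 × 297 mm.

A4 (210 × 297 mm)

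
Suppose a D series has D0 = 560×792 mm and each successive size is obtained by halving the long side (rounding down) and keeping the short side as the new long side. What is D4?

140 × 198 mm

D1: ⌊792/2⌋ × 560 = 396 × 560 mm
D2: ⌊560/2⌋ × 396 = 280 × 396 mm
D3: ⌊396/2⌋ × 280 = 198 × 280 mm
D4: ⌊280/2⌋ × 198 = 140 × 198 mm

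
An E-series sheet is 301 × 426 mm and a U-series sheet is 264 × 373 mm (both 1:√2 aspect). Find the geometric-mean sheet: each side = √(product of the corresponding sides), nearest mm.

Short side: √(301 · 264) = √79464 ≈ 281.9 → 282 mm
Long side: √(426 · 373) = √158898 ≈ 398.6 → 399 mm

282 × 399 mm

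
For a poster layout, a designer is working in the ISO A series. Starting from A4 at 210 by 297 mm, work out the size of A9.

A5: ⌊297/2⌋ × 210 = 148 × 210 mm
A6: ⌊210/2⌋ × 148 = 105 × 148 mm
A7: ⌊148/2⌋ × 105 = 74 × 105 mm
A8: ⌊105/2⌋ × 74 = 52 × 74 mm
A9: ⌊74/2⌋ × 52 = 37 × 52 mm

37 × 52 mm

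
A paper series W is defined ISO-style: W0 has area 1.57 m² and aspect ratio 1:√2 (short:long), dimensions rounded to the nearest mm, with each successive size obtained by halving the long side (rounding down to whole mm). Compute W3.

372 × 527 mm

Let W0's short side be w mm. w · w√2 = 1.57 m² = 1,570,000 mm², so w ≈ 1053.6 mm and w√2 ≈ 1490.1 mm → W0 = 1054 × 1490 mm.
W1: ⌊1490/2⌋ × 1054 = 745 × 1054 mm
W2: ⌊1054/2⌋ × 745 = 527 × 745 mm
W3: ⌊745/2⌋ × 527 = 372 × 527 mm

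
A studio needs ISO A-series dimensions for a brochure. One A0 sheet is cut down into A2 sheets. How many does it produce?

4

A0 = 841 × 1189 mm; A2 = 420 × 594 mm.
Each halving step doubles the count; 2 steps from A0 to A2.
2^2 = 4.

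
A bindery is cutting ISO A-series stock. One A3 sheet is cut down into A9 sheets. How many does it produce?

64

Each ISO step halves the sheet: 1 × A3 → 2 × A4 → 4 × A5 → 8 × A6 → …
From A3 to A9 is 6 halving steps: 2^6 = 64.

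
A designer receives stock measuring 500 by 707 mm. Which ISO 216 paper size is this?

Aspect ratio 707/500 ≈ 1.414 — close to the ISO √2 ≈ 1.414.
In the B-series (B0 = 1000 × 1414 mm): B2 = 500 × 707 mm.

B2 (500 × 707 mm)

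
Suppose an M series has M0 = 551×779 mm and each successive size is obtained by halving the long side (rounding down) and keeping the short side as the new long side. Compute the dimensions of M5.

97 × 137 mm

M1: ⌊779/2⌋ × 551 = 389 × 551 mm
M2: ⌊551/2⌋ × 389 = 275 × 389 mm
M3: ⌊389/2⌋ × 275 = 194 × 275 mm
M4: ⌊275/2⌋ × 194 = 137 × 194 mm
M5: ⌊194/2⌋ × 137 = 97 × 137 mm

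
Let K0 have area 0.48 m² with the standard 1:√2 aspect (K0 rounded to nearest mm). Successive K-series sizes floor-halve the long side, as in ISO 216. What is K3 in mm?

Let K0's short side be w mm. w · w√2 = 0.48 m² = 480,000 mm², so w ≈ 582.6 mm and w√2 ≈ 823.9 mm → K0 = 583 × 824 mm.
K1: ⌊824/2⌋ × 583 = 412 × 583 mm
K2: ⌊583/2⌋ × 412 = 291 × 412 mm
K3: ⌊412/2⌋ × 291 = 206 × 291 mm

206 × 291 mm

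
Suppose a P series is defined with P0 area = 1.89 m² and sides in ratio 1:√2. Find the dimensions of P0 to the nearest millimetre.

Let the short side be w mm. Then w · w√2 = 1.89 m² = 1,890,000 mm².
w² = 1,890,000/√2, so w ≈ 1156.0 mm; long side = w√2 ≈ 1634.9 mm.

1156 × 1635 mm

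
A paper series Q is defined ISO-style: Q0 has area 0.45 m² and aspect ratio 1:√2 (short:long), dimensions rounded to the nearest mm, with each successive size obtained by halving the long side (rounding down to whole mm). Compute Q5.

Let Q0's short side be w mm. w · w√2 = 0.45 m² = 450,000 mm², so w ≈ 564.1 mm and w√2 ≈ 797.7 mm → Q0 = 564 × 798 mm.
Q1: ⌊798/2⌋ × 564 = 399 × 564 mm
Q2: ⌊564/2⌋ × 399 = 282 × 399 mm
Q3: ⌊399/2⌋ × 282 = 199 × 282 mm
Q4: ⌊282/2⌋ × 199 = 141 × 199 mm
Q5: ⌊199/2⌋ × 141 = 99 × 141 mm

99 × 141 mm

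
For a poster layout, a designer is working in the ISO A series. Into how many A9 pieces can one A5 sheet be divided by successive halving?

16

Each ISO step halves the sheet: 1 × A5 → 2 × A6 → 4 × A7 → 8 × A8 → …
From A5 to A9 is 4 halving steps: 2^4 = 16.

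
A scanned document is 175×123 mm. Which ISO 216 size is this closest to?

Aspect ratio 175/123 ≈ 1.423 — close to the ISO √2 ≈ 1.414.
In the B-series (B0 = 1000 × 1414 mm): B6 = 125 × 176 mm.
Off by 3 mm total — nearest standard size.

B6 (125 × 176 mm)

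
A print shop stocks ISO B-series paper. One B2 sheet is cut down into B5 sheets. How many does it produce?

8

Each ISO step halves the sheet: 1 × B2 → 2 × B3 → 4 × B4 → 8 × B5
From B2 to B5 is 3 halving steps: 2^3 = 8.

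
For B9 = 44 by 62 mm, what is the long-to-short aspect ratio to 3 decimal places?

1.409

62 / 44 = 1.409
ISO 216 targets √2 ≈ 1.414; the -0.005 deviation is from mm rounding.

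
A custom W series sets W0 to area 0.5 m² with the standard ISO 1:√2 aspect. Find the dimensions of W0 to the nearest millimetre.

595 × 841 mm

Let the short side be w mm. Then w · w√2 = 0.5 m² = 500,000 mm².
w² = 500,000/√2, so w ≈ 594.6 mm; long side = w√2 ≈ 840.9 mm.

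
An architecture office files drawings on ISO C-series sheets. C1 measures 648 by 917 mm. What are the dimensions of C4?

C2: ⌊917/2⌋ × 648 = 458 × 648 mm
C3: ⌊648/2⌋ × 458 = 324 × 458 mm
C4: ⌊458/2⌋ × 324 = 229 × 324 mm

229 × 324 mm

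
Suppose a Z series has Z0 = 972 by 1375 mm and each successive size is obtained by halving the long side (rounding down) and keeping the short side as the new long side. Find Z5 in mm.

171 × 243 mm

Z1: ⌊1375/2⌋ × 972 = 687 × 972 mm
Z2: ⌊972/2⌋ × 687 = 486 × 687 mm
Z3: ⌊687/2⌋ × 486 = 343 × 486 mm
Z4: ⌊486/2⌋ × 343 = 243 × 343 mm
Z5: ⌊343/2⌋ × 243 = 171 × 243 mm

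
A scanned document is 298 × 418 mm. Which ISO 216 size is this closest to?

Aspect ratio 418/298 ≈ 1.403 — close to the ISO √2 ≈ 1.414.
In the A-series (A0 area = 1 m²): A3 = 297 × 420 mm.
Off by 3 mm total — nearest standard size.

A3 (297 × 420 mm)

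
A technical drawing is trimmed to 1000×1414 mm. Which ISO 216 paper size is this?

Aspect ratio 1414/1000 ≈ 1.414 — close to the ISO √2 ≈ 1.414.
In the B-series (B0 = 1000 × 1414 mm): B0 = 1000 × 1414 mm.

B0 (1000 × 1414 mm)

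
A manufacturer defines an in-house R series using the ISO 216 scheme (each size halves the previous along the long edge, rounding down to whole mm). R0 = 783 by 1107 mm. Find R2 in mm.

R1: ⌊1107/2⌋ × 783 = 553 × 783 mm
R2: ⌊783/2⌋ × 553 = 391 × 553 mm

391 × 553 mm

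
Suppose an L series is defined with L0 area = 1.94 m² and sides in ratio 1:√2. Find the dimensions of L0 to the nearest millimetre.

1171 × 1656 mm

Let the short side be w mm. Then w · w√2 = 1.94 m² = 1,940,000 mm².
w² = 1,940,000/√2, so w ≈ 1171.2 mm; long side = w√2 ≈ 1656.4 mm.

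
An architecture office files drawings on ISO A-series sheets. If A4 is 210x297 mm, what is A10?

26 × 37 mm

A5: ⌊297/2⌋ × 210 = 148 × 210 mm
A6: ⌊210/2⌋ × 148 = 105 × 148 mm
A7: ⌊148/2⌋ × 105 = 74 × 105 mm
A8: ⌊105/2⌋ × 74 = 52 × 74 mm
A9: ⌊74/2⌋ × 52 = 37 × 52 mm
A10: ⌊52/2⌋ × 37 = 26 × 37 mm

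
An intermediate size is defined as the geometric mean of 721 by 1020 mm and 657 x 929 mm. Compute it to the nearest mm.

Short side: √(721 · 657) = √473697 ≈ 688.3 → 688 mm
Long side: √(1020 · 929) = √947580 ≈ 973.4 → 973 mm

688 × 973 mm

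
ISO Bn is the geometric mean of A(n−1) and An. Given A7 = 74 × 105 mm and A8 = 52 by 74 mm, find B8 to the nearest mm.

62 × 88 mm

Short side: √(74 · 52) = √3848 ≈ 62.0 → 62 mm
Long side: √(105 · 74) = √7770 ≈ 88.1 → 88 mm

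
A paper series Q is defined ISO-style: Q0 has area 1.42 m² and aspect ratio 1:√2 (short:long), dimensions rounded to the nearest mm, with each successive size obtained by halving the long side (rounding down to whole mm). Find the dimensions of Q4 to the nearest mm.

250 × 354 mm

Let Q0's short side be w mm. w · w√2 = 1.42 m² = 1,420,000 mm², so w ≈ 1002.0 mm and w√2 ≈ 1417.1 mm → Q0 = 1002 × 1417 mm.
Q1: ⌊1417/2⌋ × 1002 = 708 × 1002 mm
Q2: ⌊1002/2⌋ × 708 = 501 × 708 mm
Q3: ⌊708/2⌋ × 501 = 354 × 501 mm
Q4: ⌊501/2⌋ × 354 = 250 × 354 mm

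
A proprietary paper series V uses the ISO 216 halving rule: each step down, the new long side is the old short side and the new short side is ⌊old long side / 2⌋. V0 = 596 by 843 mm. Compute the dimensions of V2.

V1: ⌊843/2⌋ × 596 = 421 × 596 mm
V2: ⌊596/2⌋ × 421 = 298 × 421 mm

298 × 421 mm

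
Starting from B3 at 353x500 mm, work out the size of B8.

B4: ⌊500/2⌋ × 353 = 250 × 353 mm
B5: ⌊353/2⌋ × 250 = 176 × 250 mm
B6: ⌊250/2⌋ × 176 = 125 × 176 mm
B7: ⌊176/2⌋ × 125 = 88 × 125 mm
B8: ⌊125/2⌋ × 88 = 62 × 88 mm

62 × 88 mm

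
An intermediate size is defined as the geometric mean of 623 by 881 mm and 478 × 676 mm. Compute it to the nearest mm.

546 × 772 mm

Short side: √(623 · 478) = √297794 ≈ 545.7 → 546 mm
Long side: √(881 · 676) = √595556 ≈ 771.7 → 772 mm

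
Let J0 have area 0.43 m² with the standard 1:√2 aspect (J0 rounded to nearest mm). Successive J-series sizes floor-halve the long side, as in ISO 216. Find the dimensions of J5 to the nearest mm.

Let J0's short side be w mm. w · w√2 = 0.43 m² = 430,000 mm², so w ≈ 551.4 mm and w√2 ≈ 779.8 mm → J0 = 551 × 780 mm.
J1: ⌊780/2⌋ × 551 = 390 × 551 mm
J2: ⌊551/2⌋ × 390 = 275 × 390 mm
J3: ⌊390/2⌋ × 275 = 195 × 275 mm
J4: ⌊275/2⌋ × 195 = 137 × 195 mm
J5: ⌊195/2⌋ × 137 = 97 × 137 mm

97 × 137 mm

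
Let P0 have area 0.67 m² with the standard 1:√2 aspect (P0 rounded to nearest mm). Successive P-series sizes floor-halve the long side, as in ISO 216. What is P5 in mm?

121 × 172 mm

Let P0's short side be w mm. w · w√2 = 0.67 m² = 670,000 mm², so w ≈ 688.3 mm and w√2 ≈ 973.4 mm → P0 = 688 × 973 mm.
P1: ⌊973/2⌋ × 688 = 486 × 688 mm
P2: ⌊688/2⌋ × 486 = 344 × 486 mm
P3: ⌊486/2⌋ × 344 = 243 × 344 mm
P4: ⌊344/2⌋ × 243 = 172 × 243 mm
P5: ⌊243/2⌋ × 172 = 121 × 172 mm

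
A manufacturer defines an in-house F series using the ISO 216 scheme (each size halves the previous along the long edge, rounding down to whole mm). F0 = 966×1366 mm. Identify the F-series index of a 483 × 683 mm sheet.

F0: 966 × 1366 mm
F1: 683 × 966 mm
F2: 483 × 683 mm
F3: 341 × 483 mm
→ matches F2.

F2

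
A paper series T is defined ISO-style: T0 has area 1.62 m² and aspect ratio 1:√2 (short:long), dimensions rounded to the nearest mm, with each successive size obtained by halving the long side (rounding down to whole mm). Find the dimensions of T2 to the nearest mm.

535 × 757 mm

Let T0's short side be w mm. w · w√2 = 1.62 m² = 1,620,000 mm², so w ≈ 1070.3 mm and w√2 ≈ 1513.6 mm → T0 = 1070 × 1514 mm.
T1: ⌊1514/2⌋ × 1070 = 757 × 1070 mm
T2: ⌊1070/2⌋ × 757 = 535 × 757 mm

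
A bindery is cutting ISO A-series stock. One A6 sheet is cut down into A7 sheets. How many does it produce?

A6 = 105 × 148 mm; A7 = 74 × 105 mm.
Each halving step doubles the count; 1 step from A6 to A7.
2^1 = 2.

2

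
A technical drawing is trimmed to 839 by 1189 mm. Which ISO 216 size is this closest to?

Aspect ratio 1189/839 ≈ 1.417 — close to the ISO √2 ≈ 1.414.
In the A-series (A0 area = 1 m²): A0 = 841 × 1189 mm.
Off by 2 mm total — nearest standard size.

A0 (841 × 1189 mm)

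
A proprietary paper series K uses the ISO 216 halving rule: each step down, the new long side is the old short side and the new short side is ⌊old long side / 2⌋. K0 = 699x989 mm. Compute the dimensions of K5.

123 × 174 mm

K1: ⌊989/2⌋ × 699 = 494 × 699 mm
K2: ⌊699/2⌋ × 494 = 349 × 494 mm
K3: ⌊494/2⌋ × 349 = 247 × 349 mm
K4: ⌊349/2⌋ × 247 = 174 × 247 mm
K5: ⌊247/2⌋ × 174 = 123 × 174 mm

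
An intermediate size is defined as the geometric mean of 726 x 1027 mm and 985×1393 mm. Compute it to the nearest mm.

Short side: √(726 · 985) = √715110 ≈ 845.6 → 846 mm
Long side: √(1027 · 1393) = √1430611 ≈ 1196.1 → 1196 mm

846 × 1196 mm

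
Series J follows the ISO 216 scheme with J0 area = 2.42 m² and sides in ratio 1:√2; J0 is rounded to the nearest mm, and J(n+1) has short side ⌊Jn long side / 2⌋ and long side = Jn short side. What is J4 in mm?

Let J0's short side be w mm. w · w√2 = 2.42 m² = 2,420,000 mm², so w ≈ 1308.1 mm and w√2 ≈ 1850.0 mm → J0 = 1308 × 1850 mm.
J1: ⌊1850/2⌋ × 1308 = 925 × 1308 mm
J2: ⌊1308/2⌋ × 925 = 654 × 925 mm
J3: ⌊925/2⌋ × 654 = 462 × 654 mm
J4: ⌊654/2⌋ × 462 = 327 × 462 mm

327 × 462 mm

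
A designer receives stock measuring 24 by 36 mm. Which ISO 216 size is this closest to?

A10 (26 × 37 mm)

Aspect ratio 36/24 ≈ 1.500 (ISO target is √2 ≈ 1.414).
In the A-series (A0 area = 1 m²): A10 = 26 × 37 mm.
Off by 3 mm total — nearest standard size.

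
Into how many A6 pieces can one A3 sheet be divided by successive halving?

8

Each ISO step halves the sheet: 1 × A3 → 2 × A4 → 4 × A5 → 8 × A6
From A3 to A6 is 3 halving steps: 2^3 = 8.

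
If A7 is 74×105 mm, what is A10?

A8: ⌊105/2⌋ × 74 = 52 × 74 mm
A9: ⌊74/2⌋ × 52 = 37 × 52 mm
A10: ⌊52/2⌋ × 37 = 26 × 37 mm

26 × 37 mm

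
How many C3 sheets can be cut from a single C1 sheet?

4

Each ISO step halves the sheet: 1 × C1 → 2 × C2 → 4 × C3
From C1 to C3 is 2 halving steps: 2^2 = 4.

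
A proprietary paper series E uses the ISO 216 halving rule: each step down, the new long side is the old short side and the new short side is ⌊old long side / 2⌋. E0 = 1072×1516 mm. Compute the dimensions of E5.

E1: ⌊1516/2⌋ × 1072 = 758 × 1072 mm
E2: ⌊1072/2⌋ × 758 = 536 × 758 mm
E3: ⌊758/2⌋ × 536 = 379 × 536 mm
E4: ⌊536/2⌋ × 379 = 268 × 379 mm
E5: ⌊379/2⌋ × 268 = 189 × 268 mm

189 × 268 mm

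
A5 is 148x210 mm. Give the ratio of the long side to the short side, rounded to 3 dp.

210 / 148 = 1.419
ISO 216 targets √2 ≈ 1.414; the +0.005 deviation is from mm rounding.

1.419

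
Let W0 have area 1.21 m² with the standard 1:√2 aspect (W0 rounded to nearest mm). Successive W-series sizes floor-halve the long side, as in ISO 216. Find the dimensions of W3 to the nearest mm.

Let W0's short side be w mm. w · w√2 = 1.21 m² = 1,210,000 mm², so w ≈ 925.0 mm and w√2 ≈ 1308.1 mm → W0 = 925 × 1308 mm.
W1: ⌊1308/2⌋ × 925 = 654 × 925 mm
W2: ⌊925/2⌋ × 654 = 462 × 654 mm
W3: ⌊654/2⌋ × 462 = 327 × 462 mm

327 × 462 mm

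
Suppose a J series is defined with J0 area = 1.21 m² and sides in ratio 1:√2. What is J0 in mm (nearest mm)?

925 × 1308 mm

Let the short side be w mm. Then w · w√2 = 1.21 m² = 1,210,000 mm².
w² = 1,210,000/√2, so w ≈ 925.0 mm; long side = w√2 ≈ 1308.1 mm.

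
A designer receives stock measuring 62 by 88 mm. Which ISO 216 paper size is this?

B8 (62 × 88 mm)

Aspect ratio 88/62 ≈ 1.419 — close to the ISO √2 ≈ 1.414.
In the B-series (B0 = 1000 × 1414 mm): B8 = 62 × 88 mm.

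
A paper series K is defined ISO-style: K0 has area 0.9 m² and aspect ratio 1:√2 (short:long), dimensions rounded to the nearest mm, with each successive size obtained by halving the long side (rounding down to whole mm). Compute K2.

399 × 564 mm

Let K0's short side be w mm. w · w√2 = 0.9 m² = 900,000 mm², so w ≈ 797.7 mm and w√2 ≈ 1128.2 mm → K0 = 798 × 1128 mm.
K1: ⌊1128/2⌋ × 798 = 564 × 798 mm
K2: ⌊798/2⌋ × 564 = 399 × 564 mm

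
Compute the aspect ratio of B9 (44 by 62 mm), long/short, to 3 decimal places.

1.409

62 / 44 = 1.409
ISO 216 targets √2 ≈ 1.414; the -0.005 deviation is from mm rounding.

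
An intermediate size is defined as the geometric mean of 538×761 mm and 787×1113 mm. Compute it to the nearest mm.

Short side: √(538 · 787) = √423406 ≈ 650.7 → 651 mm
Long side: √(761 · 1113) = √846993 ≈ 920.3 → 920 mm

651 × 920 mm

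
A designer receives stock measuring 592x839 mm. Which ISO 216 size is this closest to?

Aspect ratio 839/592 ≈ 1.417 — close to the ISO √2 ≈ 1.414.
In the A-series (A0 area = 1 m²): A1 = 594 × 841 mm.
Off by 4 mm total — nearest standard size.

A1 (594 × 841 mm)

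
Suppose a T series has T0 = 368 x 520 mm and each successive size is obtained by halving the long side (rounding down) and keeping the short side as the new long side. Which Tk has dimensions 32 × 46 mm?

T7

T0: 368 × 520 mm
T1: 260 × 368 mm
T2: 184 × 260 mm
T3: 130 × 184 mm
T4: 92 × 130 mm
T5: 65 × 92 mm
T6: 46 × 65 mm
T7: 32 × 46 mm
T8: 23 × 32 mm
→ matches T7.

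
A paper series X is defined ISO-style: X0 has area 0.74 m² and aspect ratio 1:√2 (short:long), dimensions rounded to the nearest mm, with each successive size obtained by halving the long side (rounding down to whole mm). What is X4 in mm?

Let X0's short side be w mm. w · w√2 = 0.74 m² = 740,000 mm², so w ≈ 723.4 mm and w√2 ≈ 1023.0 mm → X0 = 723 × 1023 mm.
X1: ⌊1023/2⌋ × 723 = 511 × 723 mm
X2: ⌊723/2⌋ × 511 = 361 × 511 mm
X3: ⌊511/2⌋ × 361 = 255 × 361 mm
X4: ⌊361/2⌋ × 255 = 180 × 255 mm

180 × 255 mm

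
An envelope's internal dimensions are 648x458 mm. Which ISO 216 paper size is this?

Aspect ratio 648/458 ≈ 1.415 — close to the ISO √2 ≈ 1.414.
In the C-series (envelope sizes, between A and B): C2 = 458 × 648 mm.

C2 (458 × 648 mm)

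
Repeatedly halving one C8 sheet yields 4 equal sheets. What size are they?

C10

4 = 2^2, so 2 halving steps.
C8 → C9 → … → C10 after 2 steps.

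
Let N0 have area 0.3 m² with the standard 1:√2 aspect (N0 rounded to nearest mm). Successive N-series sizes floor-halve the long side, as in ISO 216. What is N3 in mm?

162 × 230 mm

Let N0's short side be w mm. w · w√2 = 0.3 m² = 300,000 mm², so w ≈ 460.6 mm and w√2 ≈ 651.4 mm → N0 = 461 × 651 mm.
N1: ⌊651/2⌋ × 461 = 325 × 461 mm
N2: ⌊461/2⌋ × 325 = 230 × 325 mm
N3: ⌊325/2⌋ × 230 = 162 × 230 mm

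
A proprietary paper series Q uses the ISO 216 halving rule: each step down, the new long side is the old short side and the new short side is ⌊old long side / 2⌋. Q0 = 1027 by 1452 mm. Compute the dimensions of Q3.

363 × 513 mm

Q1: ⌊1452/2⌋ × 1027 = 726 × 1027 mm
Q2: ⌊1027/2⌋ × 726 = 513 × 726 mm
Q3: ⌊726/2⌋ × 513 = 363 × 513 mm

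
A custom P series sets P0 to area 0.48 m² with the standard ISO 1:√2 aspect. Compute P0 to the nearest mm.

583 × 824 mm

Let the short side be w mm. Then w · w√2 = 0.48 m² = 480,000 mm².
w² = 480,000/√2, so w ≈ 582.6 mm; long side = w√2 ≈ 823.9 mm.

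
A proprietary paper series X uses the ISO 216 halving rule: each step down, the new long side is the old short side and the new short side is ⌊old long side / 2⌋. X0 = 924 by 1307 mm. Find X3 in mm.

X1 = 653 × 924 mm (from X0 by 1 halving).
X2: ⌊924/2⌋ × 653 = 462 × 653 mm
X3: ⌊653/2⌋ × 462 = 326 × 462 mm

326 × 462 mm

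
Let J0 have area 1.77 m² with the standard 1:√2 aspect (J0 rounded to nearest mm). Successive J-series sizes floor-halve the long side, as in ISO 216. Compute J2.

559 × 791 mm

Let J0's short side be w mm. w · w√2 = 1.77 m² = 1,770,000 mm², so w ≈ 1118.7 mm and w√2 ≈ 1582.1 mm → J0 = 1119 × 1582 mm.
J1: ⌊1582/2⌋ × 1119 = 791 × 1119 mm
J2: ⌊1119/2⌋ × 791 = 559 × 791 mm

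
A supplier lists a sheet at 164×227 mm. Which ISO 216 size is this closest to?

C5 (162 × 229 mm)

Aspect ratio 227/164 ≈ 1.384 (ISO target is √2 ≈ 1.414).
In the C-series (envelope sizes, between A and B): C5 = 162 × 229 mm.
Off by 4 mm total — nearest standard size.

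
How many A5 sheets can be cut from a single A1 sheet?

16

A1 = 594 × 841 mm; A5 = 148 × 210 mm.
Each halving step doubles the count; 4 steps from A1 to A5.
2^4 = 16.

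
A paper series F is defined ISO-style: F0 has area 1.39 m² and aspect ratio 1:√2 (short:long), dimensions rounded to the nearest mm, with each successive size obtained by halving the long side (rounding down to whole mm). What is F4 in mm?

247 × 350 mm

Let F0's short side be w mm. w · w√2 = 1.39 m² = 1,390,000 mm², so w ≈ 991.4 mm and w√2 ≈ 1402.1 mm → F0 = 991 × 1402 mm.
F1: ⌊1402/2⌋ × 991 = 701 × 991 mm
F2: ⌊991/2⌋ × 701 = 495 × 701 mm
F3: ⌊701/2⌋ × 495 = 350 × 495 mm
F4: ⌊495/2⌋ × 350 = 247 × 350 mm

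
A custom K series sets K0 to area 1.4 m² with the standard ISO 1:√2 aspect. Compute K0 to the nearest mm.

Let the short side be w mm. Then w · w√2 = 1.4 m² = 1,400,000 mm².
w² = 1,400,000/√2, so w ≈ 995.0 mm; long side = w√2 ≈ 1407.1 mm.

995 × 1407 mm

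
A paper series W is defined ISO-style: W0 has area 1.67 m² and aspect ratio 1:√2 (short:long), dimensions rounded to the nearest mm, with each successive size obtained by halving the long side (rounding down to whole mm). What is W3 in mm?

384 × 543 mm

Let W0's short side be w mm. w · w√2 = 1.67 m² = 1,670,000 mm², so w ≈ 1086.7 mm and w√2 ≈ 1536.8 mm → W0 = 1087 × 1537 mm.
W1: ⌊1537/2⌋ × 1087 = 768 × 1087 mm
W2: ⌊1087/2⌋ × 768 = 543 × 768 mm
W3: ⌊768/2⌋ × 543 = 384 × 543 mm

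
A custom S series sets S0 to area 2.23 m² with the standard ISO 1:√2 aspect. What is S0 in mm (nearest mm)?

Let the short side be w mm. Then w · w√2 = 2.23 m² = 2,230,000 mm².
w² = 2,230,000/√2, so w ≈ 1255.7 mm; long side = w√2 ≈ 1775.9 mm.

1256 × 1776 mm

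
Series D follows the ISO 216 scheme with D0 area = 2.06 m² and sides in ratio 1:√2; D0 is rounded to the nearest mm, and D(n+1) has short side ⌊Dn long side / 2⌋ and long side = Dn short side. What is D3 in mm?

Let D0's short side be w mm. w · w√2 = 2.06 m² = 2,060,000 mm², so w ≈ 1206.9 mm and w√2 ≈ 1706.8 mm → D0 = 1207 × 1707 mm.
D1: ⌊1707/2⌋ × 1207 = 853 × 1207 mm
D2: ⌊1207/2⌋ × 853 = 603 × 853 mm
D3: ⌊853/2⌋ × 603 = 426 × 603 mm

426 × 603 mm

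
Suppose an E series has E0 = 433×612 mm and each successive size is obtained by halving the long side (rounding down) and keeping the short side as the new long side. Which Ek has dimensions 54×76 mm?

E0: 433 × 612 mm
E1: 306 × 433 mm
E2: 216 × 306 mm
E3: 153 × 216 mm
E4: 108 × 153 mm
E5: 76 × 108 mm
E6: 54 × 76 mm
E7: 38 × 54 mm
→ matches E6.

E6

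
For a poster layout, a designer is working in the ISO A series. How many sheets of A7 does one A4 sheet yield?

8

Each ISO step halves the sheet: 1 × A4 → 2 × A5 → 4 × A6 → 8 × A7
From A4 to A7 is 3 halving steps: 2^3 = 8.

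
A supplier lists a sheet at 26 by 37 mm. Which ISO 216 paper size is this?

A10 (26 × 37 mm)

Aspect ratio 37/26 ≈ 1.423 — close to the ISO √2 ≈ 1.414.
In the A-series (A0 area = 1 m²): A10 = 26 × 37 mm.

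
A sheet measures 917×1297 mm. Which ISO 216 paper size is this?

C0 (917 × 1297 mm)

Aspect ratio 1297/917 ≈ 1.414 — close to the ISO √2 ≈ 1.414.
In the C-series (envelope sizes, between A and B): C0 = 917 × 1297 mm.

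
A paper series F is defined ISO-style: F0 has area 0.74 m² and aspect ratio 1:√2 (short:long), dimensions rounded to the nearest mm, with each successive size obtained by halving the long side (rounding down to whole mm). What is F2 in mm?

Let F0's short side be w mm. w · w√2 = 0.74 m² = 740,000 mm², so w ≈ 723.4 mm and w√2 ≈ 1023.0 mm → F0 = 723 × 1023 mm.
F1: ⌊1023/2⌋ × 723 = 511 × 723 mm
F2: ⌊723/2⌋ × 511 = 361 × 511 mm

361 × 511 mm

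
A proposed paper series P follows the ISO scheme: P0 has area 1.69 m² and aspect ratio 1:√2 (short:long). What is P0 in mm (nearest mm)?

Let the short side be w mm. Then w · w√2 = 1.69 m² = 1,690,000 mm².
w² = 1,690,000/√2, so w ≈ 1093.2 mm; long side = w√2 ≈ 1546.0 mm.

1093 × 1546 mm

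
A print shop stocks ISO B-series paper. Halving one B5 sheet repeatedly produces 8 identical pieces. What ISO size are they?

B8

8 = 2^3, so 3 halving steps.
B5 → B6 → … → B8 after 3 steps.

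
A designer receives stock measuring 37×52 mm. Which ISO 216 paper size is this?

Aspect ratio 52/37 ≈ 1.405 — close to the ISO √2 ≈ 1.414.
In the A-series (A0 area = 1 m²): A9 = 37 × 52 mm.

A9 (37 × 52 mm)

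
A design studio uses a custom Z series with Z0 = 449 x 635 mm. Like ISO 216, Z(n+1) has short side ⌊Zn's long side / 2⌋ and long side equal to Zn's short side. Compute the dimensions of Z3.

Z1: ⌊635/2⌋ × 449 = 317 × 449 mm
Z2: ⌊449/2⌋ × 317 = 224 × 317 mm
Z3: ⌊317/2⌋ × 224 = 158 × 224 mm

158 × 224 mm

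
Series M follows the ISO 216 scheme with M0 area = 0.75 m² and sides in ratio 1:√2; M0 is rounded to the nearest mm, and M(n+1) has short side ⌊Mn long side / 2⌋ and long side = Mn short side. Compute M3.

257 × 364 mm

Let M0's short side be w mm. w · w√2 = 0.75 m² = 750,000 mm², so w ≈ 728.2 mm and w√2 ≈ 1029.9 mm → M0 = 728 × 1030 mm.
M1: ⌊1030/2⌋ × 728 = 515 × 728 mm
M2: ⌊728/2⌋ × 515 = 364 × 515 mm
M3: ⌊515/2⌋ × 364 = 257 × 364 mm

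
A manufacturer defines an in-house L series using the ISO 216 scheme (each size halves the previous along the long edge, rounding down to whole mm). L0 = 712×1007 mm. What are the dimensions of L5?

L1: ⌊1007/2⌋ × 712 = 503 × 712 mm
L2: ⌊712/2⌋ × 503 = 356 × 503 mm
L3: ⌊503/2⌋ × 356 = 251 × 356 mm
L4: ⌊356/2⌋ × 251 = 178 × 251 mm
L5: ⌊251/2⌋ × 178 = 125 × 178 mm

125 × 178 mm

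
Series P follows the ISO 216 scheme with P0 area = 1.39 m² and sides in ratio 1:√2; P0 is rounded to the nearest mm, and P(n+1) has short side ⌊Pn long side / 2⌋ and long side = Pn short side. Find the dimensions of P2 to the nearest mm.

Let P0's short side be w mm. w · w√2 = 1.39 m² = 1,390,000 mm², so w ≈ 991.4 mm and w√2 ≈ 1402.1 mm → P0 = 991 × 1402 mm.
P1: ⌊1402/2⌋ × 991 = 701 × 991 mm
P2: ⌊991/2⌋ × 701 = 495 × 701 mm

495 × 701 mm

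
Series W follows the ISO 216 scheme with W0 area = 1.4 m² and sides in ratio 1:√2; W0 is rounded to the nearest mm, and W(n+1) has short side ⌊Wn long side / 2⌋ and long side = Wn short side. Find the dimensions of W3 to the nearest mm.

Let W0's short side be w mm. w · w√2 = 1.4 m² = 1,400,000 mm², so w ≈ 995.0 mm and w√2 ≈ 1407.1 mm → W0 = 995 × 1407 mm.
W1: ⌊1407/2⌋ × 995 = 703 × 995 mm
W2: ⌊995/2⌋ × 703 = 497 × 703 mm
W3: ⌊703/2⌋ × 497 = 351 × 497 mm

351 × 497 mm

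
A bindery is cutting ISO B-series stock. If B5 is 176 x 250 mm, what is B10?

B6: ⌊250/2⌋ × 176 = 125 × 176 mm
B7: ⌊176/2⌋ × 125 = 88 × 125 mm
B8: ⌊125/2⌋ × 88 = 62 × 88 mm
B9: ⌊88/2⌋ × 62 = 44 × 62 mm
B10: ⌊62/2⌋ × 44 = 31 × 44 mm

31 × 44 mm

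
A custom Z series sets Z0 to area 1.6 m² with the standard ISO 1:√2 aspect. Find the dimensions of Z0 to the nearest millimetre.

Let the short side be w mm. Then w · w√2 = 1.6 m² = 1,600,000 mm².
w² = 1,600,000/√2, so w ≈ 1063.7 mm; long side = w√2 ≈ 1504.2 mm.

1064 × 1504 mm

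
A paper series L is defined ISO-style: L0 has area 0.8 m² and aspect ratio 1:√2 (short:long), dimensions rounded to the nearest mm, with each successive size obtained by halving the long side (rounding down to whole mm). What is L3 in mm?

266 × 376 mm

Let L0's short side be w mm. w · w√2 = 0.8 m² = 800,000 mm², so w ≈ 752.1 mm and w√2 ≈ 1063.7 mm → L0 = 752 × 1064 mm.
L1: ⌊1064/2⌋ × 752 = 532 × 752 mm
L2: ⌊752/2⌋ × 532 = 376 × 532 mm
L3: ⌊532/2⌋ × 376 = 266 × 376 mm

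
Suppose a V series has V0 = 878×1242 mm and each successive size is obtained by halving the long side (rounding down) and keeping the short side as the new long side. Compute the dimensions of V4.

V1 = 621 × 878 mm (from V0 by 1 halving).
V2: ⌊878/2⌋ × 621 = 439 × 621 mm
V3: ⌊621/2⌋ × 439 = 310 × 439 mm
V4: ⌊439/2⌋ × 310 = 219 × 310 mm

219 × 310 mm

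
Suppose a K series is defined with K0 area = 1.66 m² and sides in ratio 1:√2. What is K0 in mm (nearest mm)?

Let the short side be w mm. Then w · w√2 = 1.66 m² = 1,660,000 mm².
w² = 1,660,000/√2, so w ≈ 1083.4 mm; long side = w√2 ≈ 1532.2 mm.

1083 × 1532 mm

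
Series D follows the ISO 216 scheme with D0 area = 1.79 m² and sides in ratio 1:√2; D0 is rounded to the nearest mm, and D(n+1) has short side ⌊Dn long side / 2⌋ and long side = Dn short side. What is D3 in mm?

Let D0's short side be w mm. w · w√2 = 1.79 m² = 1,790,000 mm², so w ≈ 1125.0 mm and w√2 ≈ 1591.1 mm → D0 = 1125 × 1591 mm.
D1: ⌊1591/2⌋ × 1125 = 795 × 1125 mm
D2: ⌊1125/2⌋ × 795 = 562 × 795 mm
D3: ⌊795/2⌋ × 562 = 397 × 562 mm

397 × 562 mm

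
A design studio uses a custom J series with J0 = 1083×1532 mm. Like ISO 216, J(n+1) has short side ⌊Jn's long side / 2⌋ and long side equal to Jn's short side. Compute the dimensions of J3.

383 × 541 mm

J1 = 766 × 1083 mm (from J0 by 1 halving).
J2: ⌊1083/2⌋ × 766 = 541 × 766 mm
J3: ⌊766/2⌋ × 541 = 383 × 541 mm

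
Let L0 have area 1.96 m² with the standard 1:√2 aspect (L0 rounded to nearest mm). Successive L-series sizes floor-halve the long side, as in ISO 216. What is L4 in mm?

294 × 416 mm

Let L0's short side be w mm. w · w√2 = 1.96 m² = 1,960,000 mm², so w ≈ 1177.3 mm and w√2 ≈ 1664.9 mm → L0 = 1177 × 1665 mm.
L1: ⌊1665/2⌋ × 1177 = 832 × 1177 mm
L2: ⌊1177/2⌋ × 832 = 588 × 832 mm
L3: ⌊832/2⌋ × 588 = 416 × 588 mm
L4: ⌊588/2⌋ × 416 = 294 × 416 mm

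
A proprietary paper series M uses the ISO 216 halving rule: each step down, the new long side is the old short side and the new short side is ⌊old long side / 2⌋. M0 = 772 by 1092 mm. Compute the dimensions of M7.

68 × 96 mm

M1 = 546 × 772 mm (from M0 by 1 halving).
M2: ⌊772/2⌋ × 546 = 386 × 546 mm
M3: ⌊546/2⌋ × 386 = 273 × 386 mm
M4: ⌊386/2⌋ × 273 = 193 × 273 mm
M5: ⌊273/2⌋ × 193 = 136 × 193 mm
M6: ⌊193/2⌋ × 136 = 96 × 136 mm
M7: ⌊136/2⌋ × 96 = 68 × 96 mm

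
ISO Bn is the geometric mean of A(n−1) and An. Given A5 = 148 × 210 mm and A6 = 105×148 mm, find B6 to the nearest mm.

125 × 176 mm

Short side: √(148 · 105) = √15540 ≈ 124.7 → 125 mm
Long side: √(210 · 148) = √31080 ≈ 176.3 → 176 mm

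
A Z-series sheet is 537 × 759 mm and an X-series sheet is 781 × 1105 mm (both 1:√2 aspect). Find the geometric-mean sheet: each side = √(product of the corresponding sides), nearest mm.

Short side: √(537 · 781) = √419397 ≈ 647.6 → 648 mm
Long side: √(759 · 1105) = √838695 ≈ 915.8 → 916 mm

648 × 916 mm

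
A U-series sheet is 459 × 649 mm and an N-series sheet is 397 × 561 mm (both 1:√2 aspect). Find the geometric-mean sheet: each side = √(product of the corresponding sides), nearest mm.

Short side: √(459 · 397) = √182223 ≈ 426.9 → 427 mm
Long side: √(649 · 561) = √364089 ≈ 603.4 → 603 mm

427 × 603 mm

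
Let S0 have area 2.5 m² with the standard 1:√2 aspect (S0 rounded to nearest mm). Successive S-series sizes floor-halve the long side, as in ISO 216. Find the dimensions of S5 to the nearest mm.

Let S0's short side be w mm. w · w√2 = 2.5 m² = 2,500,000 mm², so w ≈ 1329.6 mm and w√2 ≈ 1880.3 mm → S0 = 1330 × 1880 mm.
S1: ⌊1880/2⌋ × 1330 = 940 × 1330 mm
S2: ⌊1330/2⌋ × 940 = 665 × 940 mm
S3: ⌊940/2⌋ × 665 = 470 × 665 mm
S4: ⌊665/2⌋ × 470 = 332 × 470 mm
S5: ⌊470/2⌋ × 332 = 235 × 332 mm

235 × 332 mm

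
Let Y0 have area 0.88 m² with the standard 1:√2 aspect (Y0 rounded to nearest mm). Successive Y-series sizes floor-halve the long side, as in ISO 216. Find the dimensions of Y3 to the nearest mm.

279 × 394 mm

Let Y0's short side be w mm. w · w√2 = 0.88 m² = 880,000 mm², so w ≈ 788.8 mm and w√2 ≈ 1115.6 mm → Y0 = 789 × 1116 mm.
Y1: ⌊1116/2⌋ × 789 = 558 × 789 mm
Y2: ⌊789/2⌋ × 558 = 394 × 558 mm
Y3: ⌊558/2⌋ × 394 = 279 × 394 mm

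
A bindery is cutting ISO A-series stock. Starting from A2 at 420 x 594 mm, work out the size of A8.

52 × 74 mm

A3: ⌊594/2⌋ × 420 = 297 × 420 mm
A4: ⌊420/2⌋ × 297 = 210 × 297 mm
A5: ⌊297/2⌋ × 210 = 148 × 210 mm
A6: ⌊210/2⌋ × 148 = 105 × 148 mm
A7: ⌊148/2⌋ × 105 = 74 × 105 mm
A8: ⌊105/2⌋ × 74 = 52 × 74 mm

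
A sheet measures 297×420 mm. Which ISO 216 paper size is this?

Aspect ratio 420/297 ≈ 1.414 — close to the ISO √2 ≈ 1.414.
In the A-series (A0 area = 1 m²): A3 = 297 × 420 mm.

A3 (297 × 420 mm)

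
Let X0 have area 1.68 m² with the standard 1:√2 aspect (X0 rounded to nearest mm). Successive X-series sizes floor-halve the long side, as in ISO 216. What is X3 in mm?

385 × 545 mm

Let X0's short side be w mm. w · w√2 = 1.68 m² = 1,680,000 mm², so w ≈ 1089.9 mm and w√2 ≈ 1541.4 mm → X0 = 1090 × 1541 mm.
X1: ⌊1541/2⌋ × 1090 = 770 × 1090 mm
X2: ⌊1090/2⌋ × 770 = 545 × 770 mm
X3: ⌊770/2⌋ × 545 = 385 × 545 mm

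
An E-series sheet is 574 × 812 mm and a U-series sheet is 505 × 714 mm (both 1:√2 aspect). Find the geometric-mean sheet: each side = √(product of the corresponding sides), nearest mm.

Short side: √(574 · 505) = √289870 ≈ 538.4 → 538 mm
Long side: √(812 · 714) = √579768 ≈ 761.4 → 761 mm

538 × 761 mm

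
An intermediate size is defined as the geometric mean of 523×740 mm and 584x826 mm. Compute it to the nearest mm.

553 × 782 mm

Short side: √(523 · 584) = √305432 ≈ 552.7 → 553 mm
Long side: √(740 · 826) = √611240 ≈ 781.8 → 782 mm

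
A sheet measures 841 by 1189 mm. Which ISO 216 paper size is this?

Aspect ratio 1189/841 ≈ 1.414 — close to the ISO √2 ≈ 1.414.
In the A-series (A0 area = 1 m²): A0 = 841 × 1189 mm.

A0 (841 × 1189 mm)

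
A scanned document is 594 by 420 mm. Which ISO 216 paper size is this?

Aspect ratio 594/420 ≈ 1.414 — close to the ISO √2 ≈ 1.414.
In the A-series (A0 area = 1 m²): A2 = 420 × 594 mm.

A2 (420 × 594 mm)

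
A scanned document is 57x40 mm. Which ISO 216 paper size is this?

C9 (40 × 57 mm)

Aspect ratio 57/40 ≈ 1.425 — close to the ISO √2 ≈ 1.414.
In the C-series (envelope sizes, between A and B): C9 = 40 × 57 mm.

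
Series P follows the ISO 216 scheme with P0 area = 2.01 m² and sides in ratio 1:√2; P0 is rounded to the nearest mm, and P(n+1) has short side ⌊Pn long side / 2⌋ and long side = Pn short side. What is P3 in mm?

421 × 596 mm

Let P0's short side be w mm. w · w√2 = 2.01 m² = 2,010,000 mm², so w ≈ 1192.2 mm and w√2 ≈ 1686.0 mm → P0 = 1192 × 1686 mm.
P1: ⌊1686/2⌋ × 1192 = 843 × 1192 mm
P2: ⌊1192/2⌋ × 843 = 596 × 843 mm
P3: ⌊843/2⌋ × 596 = 421 × 596 mm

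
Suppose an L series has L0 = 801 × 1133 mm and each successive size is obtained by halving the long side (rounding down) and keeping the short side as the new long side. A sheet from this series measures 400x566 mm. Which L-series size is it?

L0: 801 × 1133 mm
L1: 566 × 801 mm
L2: 400 × 566 mm
L3: 283 × 400 mm
→ matches L2.

L2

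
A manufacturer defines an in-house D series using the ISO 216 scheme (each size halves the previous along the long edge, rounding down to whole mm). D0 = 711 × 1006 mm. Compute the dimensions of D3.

D1: ⌊1006/2⌋ × 711 = 503 × 711 mm
D2: ⌊711/2⌋ × 503 = 355 × 503 mm
D3: ⌊503/2⌋ × 355 = 251 × 355 mm

251 × 355 mm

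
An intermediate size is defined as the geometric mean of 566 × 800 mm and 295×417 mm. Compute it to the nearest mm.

Short side: √(566 · 295) = √166970 ≈ 408.6 → 409 mm
Long side: √(800 · 417) = √333600 ≈ 577.6 → 578 mm

409 × 578 mm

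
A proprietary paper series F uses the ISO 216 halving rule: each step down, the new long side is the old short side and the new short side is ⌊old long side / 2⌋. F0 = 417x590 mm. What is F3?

F1: ⌊590/2⌋ × 417 = 295 × 417 mm
F2: ⌊417/2⌋ × 295 = 208 × 295 mm
F3: ⌊295/2⌋ × 208 = 147 × 208 mm

147 × 208 mm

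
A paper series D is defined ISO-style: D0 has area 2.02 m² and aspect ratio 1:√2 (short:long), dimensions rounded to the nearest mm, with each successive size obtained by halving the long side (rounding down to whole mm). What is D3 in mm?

Let D0's short side be w mm. w · w√2 = 2.02 m² = 2,020,000 mm², so w ≈ 1195.1 mm and w√2 ≈ 1690.2 mm → D0 = 1195 × 1690 mm.
D1: ⌊1690/2⌋ × 1195 = 845 × 1195 mm
D2: ⌊1195/2⌋ × 845 = 597 × 845 mm
D3: ⌊845/2⌋ × 597 = 422 × 597 mm

422 × 597 mm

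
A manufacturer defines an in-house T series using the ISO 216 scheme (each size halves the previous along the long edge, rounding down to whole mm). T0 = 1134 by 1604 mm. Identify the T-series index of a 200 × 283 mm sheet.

T0: 1134 × 1604 mm
T1: 802 × 1134 mm
T2: 567 × 802 mm
T3: 401 × 567 mm
T4: 283 × 401 mm
T5: 200 × 283 mm
T6: 141 × 200 mm
→ matches T5.

T5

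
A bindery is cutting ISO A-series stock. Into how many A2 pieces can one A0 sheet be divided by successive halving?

4

A0 = 841 × 1189 mm; A2 = 420 × 594 mm.
Each halving step doubles the count; 2 steps from A0 to A2.
2^2 = 4.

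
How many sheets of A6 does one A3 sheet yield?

Each ISO step halves the sheet: 1 × A3 → 2 × A4 → 4 × A5 → 8 × A6
From A3 to A6 is 3 halving steps: 2^3 = 8.

8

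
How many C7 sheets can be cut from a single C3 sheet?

Each ISO step halves the sheet: 1 × C3 → 2 × C4 → 4 × C5 → 8 × C6 → …
From C3 to C7 is 4 halving steps: 2^4 = 16.

16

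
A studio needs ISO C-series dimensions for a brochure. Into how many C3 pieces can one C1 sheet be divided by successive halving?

C1 = 648 × 917 mm; C3 = 324 × 458 mm.
Each halving step doubles the count; 2 steps from C1 to C3.
2^2 = 4.

4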